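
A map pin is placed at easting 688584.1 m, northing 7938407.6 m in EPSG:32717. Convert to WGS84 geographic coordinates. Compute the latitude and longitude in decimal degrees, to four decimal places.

lat -18.6369°, lon -79.2123°

Zone 17S: λ₀ = -81°, k₀ = 0.9996, false easting 500000 m, false northing 10000000 m.
Meridian distance M = (N − FN)/k₀ = -2062417.4 m.
Inverse transverse Mercator on WGS84 gives φ = -18.63689981°, λ = -79.21229997°.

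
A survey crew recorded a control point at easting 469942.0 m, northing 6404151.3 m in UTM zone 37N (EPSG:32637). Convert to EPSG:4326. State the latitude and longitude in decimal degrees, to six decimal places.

Zone 37N: λ₀ = 39°, k₀ = 0.9996, false easting 500000 m.
Meridian distance M = (N − FN)/k₀ = 6406714.0 m.
Inverse transverse Mercator on WGS84 gives φ = 57.77839972°, λ = 38.49459925°.

lat 57.778400°, lon 38.494599°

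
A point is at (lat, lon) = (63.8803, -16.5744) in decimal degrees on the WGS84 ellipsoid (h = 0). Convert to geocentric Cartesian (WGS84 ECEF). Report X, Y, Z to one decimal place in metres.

X 2698582.9 m, Y -803169.8 m, Z 5703852.9 m

WGS84: a = 6378137 m, e² = 0.006694380; N(φ) = a/√(1−e²sin²φ) = 6395418.022 m.
X = (N+h)·cosφ·cosλ = 2698582.878 m; Y = (N+h)·cosφ·sinλ = -803169.777 m; Z = (N(1−e²)+h)·sinφ = 5703852.907 m.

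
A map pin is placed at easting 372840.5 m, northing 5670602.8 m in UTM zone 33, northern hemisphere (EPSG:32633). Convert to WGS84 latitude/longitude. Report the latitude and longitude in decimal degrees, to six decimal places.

lat 51.172700°, lon 13.181000°

Zone 33N: λ₀ = 15°, k₀ = 0.9996, false easting 500000 m.
Meridian distance M = (N − FN)/k₀ = 5672871.9 m.
Inverse transverse Mercator on WGS84 gives φ = 51.17270006°, λ = 13.18100049°.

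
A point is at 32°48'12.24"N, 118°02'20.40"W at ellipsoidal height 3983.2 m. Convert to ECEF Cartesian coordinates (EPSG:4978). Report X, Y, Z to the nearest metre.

X -2524132 m, Y -4739417 m, Z 3437810 m

WGS84: a = 6378137 m, e² = 0.006694380; N(φ) = a/√(1−e²sin²φ) = 6384412.171 m.
X = (N+h)·cosφ·cosλ = -2524132.294 m; Y = (N+h)·cosφ·sinλ = -4739417.025 m; Z = (N(1−e²)+h)·sinφ = 3437810.304 m.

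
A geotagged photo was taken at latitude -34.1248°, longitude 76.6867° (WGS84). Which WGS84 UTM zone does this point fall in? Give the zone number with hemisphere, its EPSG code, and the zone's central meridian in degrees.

UTM zone = ⌊(λ + 180)/6⌋ + 1; 76.6867° ∈ [72°, 78°) → zone 43.
Hemisphere: S (φ < 0).
Central meridian λ₀ = 6×43 − 183 = 75°.
EPSG code: 32743.

Zone 43S (EPSG:32743), central meridian 75°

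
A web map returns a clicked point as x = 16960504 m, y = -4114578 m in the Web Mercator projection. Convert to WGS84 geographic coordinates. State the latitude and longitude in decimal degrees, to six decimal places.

R = 6378137 m. λ = x/R = 152.35879970°.
φ = 2·arctan(exp(y/R)) − 90° = 2·arctan(0.52461) − 90° = -34.63639642°.

lat -34.636396°, lon 152.358800°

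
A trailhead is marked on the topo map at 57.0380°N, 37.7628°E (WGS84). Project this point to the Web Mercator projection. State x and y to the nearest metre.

x 4203736 m, y 7767890 m

Web Mercator is spherical with R = a = 6378137 m.
x = R·λ = 6378137 × 0.659085195 = 4203735.667 m.
y = R·ln tan(π/4 + φ/2) = 6378137 × 1.217893174 = 7767889.512 m.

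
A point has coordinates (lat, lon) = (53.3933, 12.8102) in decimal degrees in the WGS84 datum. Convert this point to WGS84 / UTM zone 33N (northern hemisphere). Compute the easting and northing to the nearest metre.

E 354391 m, N 5918258 m

Zone 33 central meridian λ₀ = 6×33 − 183 = 15°; Δλ = -2.1898°.
Transverse Mercator on WGS84 with k₀ = 0.9996 gives E = 354390.846 m, N = 5918257.504 m.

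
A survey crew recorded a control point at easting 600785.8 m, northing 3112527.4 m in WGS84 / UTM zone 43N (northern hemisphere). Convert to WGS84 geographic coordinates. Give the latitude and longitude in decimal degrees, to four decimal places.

Zone 43N: λ₀ = 75°, k₀ = 0.9996, false easting 500000 m.
Meridian distance M = (N − FN)/k₀ = 3113772.9 m.
Inverse transverse Mercator on WGS84 gives φ = 28.13449964°, λ = 76.02629949°.

lat 28.1345°, lon 76.0263°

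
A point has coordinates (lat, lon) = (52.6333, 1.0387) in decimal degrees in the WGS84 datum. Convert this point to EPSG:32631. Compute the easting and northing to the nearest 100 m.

E 367300 m, N 5833300 m

Zone 31 central meridian λ₀ = 6×31 − 183 = 3°; Δλ = -1.9613°.
Transverse Mercator on WGS84 with k₀ = 0.9996 gives E = 367270.776 m, N = 5833285.253 m.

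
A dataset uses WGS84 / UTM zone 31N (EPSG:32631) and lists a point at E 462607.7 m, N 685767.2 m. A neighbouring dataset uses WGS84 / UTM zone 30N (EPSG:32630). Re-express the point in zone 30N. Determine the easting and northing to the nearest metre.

E 1127378 m, N 689114 m

UTM 31N → geographic: φ = 6.20400023°, λ = 2.66200037°.
UTM 30N (λ₀ = -3°) forward: E = 1127378.247 m, N = 689113.566 m.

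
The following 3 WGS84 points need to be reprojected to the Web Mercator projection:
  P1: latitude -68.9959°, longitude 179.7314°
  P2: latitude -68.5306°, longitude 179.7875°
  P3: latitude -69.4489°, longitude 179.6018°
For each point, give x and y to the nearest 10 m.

P1: x 20007610 m, y -10749510 m; P2: x 20013850 m, y -10606510 m; P3: x 19993180 m, y -10891670 m

Web Mercator: x = R·λ, y = R·ln tan(π/4+φ/2), R = 6378137 m.
P1 (-68.9959°, 179.7314°) → (20007607.928, -10749513.074) m.
P2 (-68.5306°, 179.7875°) → (20013852.951, -10606509.845) m.
P3 (-69.4489°, 179.6018°) → (19993180.922, -10891672.058) m.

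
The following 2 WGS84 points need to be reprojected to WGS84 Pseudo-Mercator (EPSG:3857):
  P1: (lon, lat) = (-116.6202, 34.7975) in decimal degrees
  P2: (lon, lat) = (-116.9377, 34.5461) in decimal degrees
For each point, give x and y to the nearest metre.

Web Mercator: x = R·λ, y = R·ln tan(π/4+φ/2), R = 6378137 m.
P1 (34.7975°, -116.6202°) → (-12982101.280, 4136396.141) m.
P2 (34.5461°, -116.9377°) → (-13017445.219, 4102367.757) m.

P1: x -12982101 m, y 4136396 m; P2: x -13017445 m, y 4102368 m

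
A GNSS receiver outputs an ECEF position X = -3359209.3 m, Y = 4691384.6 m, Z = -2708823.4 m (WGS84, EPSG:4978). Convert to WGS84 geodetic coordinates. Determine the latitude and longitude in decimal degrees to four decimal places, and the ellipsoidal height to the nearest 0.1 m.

lat -25.2967°, lon 125.6041°, h -6.1 m

λ = atan2(Y, X) = 125.60410005°; p = √(X²+Y²) = 5770041.3 m.
Bowring's method on WGS84 (a = 6378137 m, b = 6356752.314 m) gives φ = -25.29670060°, h = -6.128 m.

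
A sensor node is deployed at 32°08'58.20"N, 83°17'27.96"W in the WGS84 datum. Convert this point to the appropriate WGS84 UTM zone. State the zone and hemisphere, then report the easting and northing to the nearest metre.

Longitude -83.2911° lies in the 6° band [-84°, -78°), giving zone 17; latitude is north of the equator, so 17N.
Zone 17 central meridian λ₀ = 6×17 − 183 = -81°; Δλ = -2.2911°.
Transverse Mercator on WGS84 with k₀ = 0.9996 gives E = 283920.071 m, N = 3559306.509 m.

Zone 17N: E 283920 m, N 3559307 m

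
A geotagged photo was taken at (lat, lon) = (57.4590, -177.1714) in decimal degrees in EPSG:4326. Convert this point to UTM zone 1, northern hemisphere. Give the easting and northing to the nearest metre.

E 489716 m, N 6368495 m

Zone 1 central meridian λ₀ = 6×1 − 183 = -177°; Δλ = -0.1714°.
Transverse Mercator on WGS84 with k₀ = 0.9996 gives E = 489716.345 m, N = 6368494.507 m.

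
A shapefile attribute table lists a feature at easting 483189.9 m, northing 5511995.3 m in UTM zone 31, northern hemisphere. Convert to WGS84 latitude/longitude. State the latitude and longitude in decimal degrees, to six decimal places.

Zone 31N: λ₀ = 3°, k₀ = 0.9996, false easting 500000 m.
Meridian distance M = (N − FN)/k₀ = 5514201.0 m.
Inverse transverse Mercator on WGS84 gives φ = 49.76019971°, λ = 2.76660056°.

lat 49.760200°, lon 2.766601°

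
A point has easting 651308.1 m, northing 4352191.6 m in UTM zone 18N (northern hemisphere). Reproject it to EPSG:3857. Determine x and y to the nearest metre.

Unproject from UTM 18N (λ₀ = -75°) → φ = 39.30589971°, λ = -73.24510002°.
Web Mercator (R = 6378137 m): x = -8153607.238 m, y = 4765584.286 m.

x -8153607 m, y 4765584 m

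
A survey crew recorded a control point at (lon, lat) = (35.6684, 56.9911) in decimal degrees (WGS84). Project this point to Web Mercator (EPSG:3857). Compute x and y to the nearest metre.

Web Mercator is spherical with R = a = 6378137 m.
x = R·λ = 6378137 × 0.622531019 = 3970588.125 m.
y = R·ln tan(π/4 + φ/2) = 6378137 × 1.216389646 = 7758299.808 m.

x 3970588 m, y 7758300 m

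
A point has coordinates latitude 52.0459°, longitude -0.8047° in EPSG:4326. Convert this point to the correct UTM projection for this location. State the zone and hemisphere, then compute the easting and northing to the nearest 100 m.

Longitude -0.8047° lies in the 6° band [-6°, 0°), giving zone 30; latitude is north of the equator, so 30N.
Zone 30 central meridian λ₀ = 6×30 − 183 = -3°; Δλ = +2.1953°.
Transverse Mercator on WGS84 with k₀ = 0.9996 gives E = 650545.412 m, N = 5768417.967 m.

Zone 30N: E 650500 m, N 5768400 m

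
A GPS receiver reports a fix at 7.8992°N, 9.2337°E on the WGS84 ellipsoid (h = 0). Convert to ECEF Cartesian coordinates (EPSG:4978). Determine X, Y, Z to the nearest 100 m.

WGS84: a = 6378137 m, e² = 0.006694380; N(φ) = a/√(1−e²sin²φ) = 6378540.258 m.
X = (N+h)·cosφ·cosλ = 6236148.221 m; Y = (N+h)·cosφ·sinλ = 1013800.146 m; Z = (N(1−e²)+h)·sinφ = 870739.011 m.

X 6236100 m, Y 1013800 m, Z 870700 m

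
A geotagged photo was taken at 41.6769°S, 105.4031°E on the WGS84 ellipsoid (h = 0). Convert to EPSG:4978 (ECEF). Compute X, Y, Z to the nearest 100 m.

WGS84: a = 6378137 m, e² = 0.006694380; N(φ) = a/√(1−e²sin²φ) = 6387596.986 m.
X = (N+h)·cosφ·cosλ = -1267200.257 m; Y = (N+h)·cosφ·sinλ = 4599569.474 m; Z = (N(1−e²)+h)·sinφ = -4218867.208 m.

X -1267200 m, Y 4599600 m, Z -4218900 m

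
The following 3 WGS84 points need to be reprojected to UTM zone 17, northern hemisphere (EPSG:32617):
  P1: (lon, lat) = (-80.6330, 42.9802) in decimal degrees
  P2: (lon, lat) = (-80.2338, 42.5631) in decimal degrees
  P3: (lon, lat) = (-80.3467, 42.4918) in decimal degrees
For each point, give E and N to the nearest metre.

UTM zone 17N: λ₀ = -81°, k₀ = 0.9996.
P1 (42.9802°, -80.6330°) → (529923.183, 4758681.379) m.
P2 (42.5631°, -80.2338°) → (562892.515, 4712584.103) m.
P3 (42.4918°, -80.3467°) → (553686.252, 4704589.316) m.

P1: E 529923 m, N 4758681 m; P2: E 562893 m, N 4712584 m; P3: E 553686 m, N 4704589 m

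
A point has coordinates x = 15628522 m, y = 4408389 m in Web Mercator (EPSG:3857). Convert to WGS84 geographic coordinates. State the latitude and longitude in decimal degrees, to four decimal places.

R = 6378137 m. λ = x/R = 140.39340181°.
φ = 2·arctan(exp(y/R)) − 90° = 2·arctan(1.99605) − 90° = 36.77930332°.

lat 36.7793°, lon 140.3934°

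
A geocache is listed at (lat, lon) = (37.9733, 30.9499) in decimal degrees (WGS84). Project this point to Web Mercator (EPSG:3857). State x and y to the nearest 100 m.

Web Mercator is spherical with R = a = 6378137 m.
x = R·λ = 6378137 × 0.540177658 = 3445327.108 m.
y = R·ln tan(π/4 + φ/2) = 6378137 × 0.717396739 = 4575654.685 m.

x 3445300 m, y 4575700 m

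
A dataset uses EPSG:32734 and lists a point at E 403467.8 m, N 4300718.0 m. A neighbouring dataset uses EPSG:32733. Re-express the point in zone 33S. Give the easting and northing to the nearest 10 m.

UTM 34S → geographic: φ = -51.43649976°, λ = 19.61120032°.
UTM 33S (λ₀ = 15°) forward: E = 820443.564 m, N = 4291540.515 m.

E 820440 m, N 4291540 m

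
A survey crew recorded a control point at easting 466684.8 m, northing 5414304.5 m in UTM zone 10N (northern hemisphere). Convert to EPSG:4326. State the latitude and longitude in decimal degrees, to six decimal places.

Zone 10N: λ₀ = -123°, k₀ = 0.9996, false easting 500000 m.
Meridian distance M = (N − FN)/k₀ = 5416471.1 m.
Inverse transverse Mercator on WGS84 gives φ = 48.88079960°, λ = -123.45440059°.

lat 48.880800°, lon -123.454401°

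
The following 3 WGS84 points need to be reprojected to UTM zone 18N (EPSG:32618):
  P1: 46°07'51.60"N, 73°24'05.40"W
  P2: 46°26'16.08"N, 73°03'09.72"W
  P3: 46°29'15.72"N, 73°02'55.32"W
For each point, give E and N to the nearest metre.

UTM zone 18N: λ₀ = -75°, k₀ = 0.9996.
P1 (46.1310°, -73.4015°) → (623482.516, 5109844.630) m.
P2 (46.4378°, -73.0527°) → (649588.900, 5144534.312) m.
P3 (46.4877°, -73.0487°) → (649759.229, 5150086.412) m.

P1: E 623483 m, N 5109845 m; P2: E 649589 m, N 5144534 m; P3: E 649759 m, N 5150086 m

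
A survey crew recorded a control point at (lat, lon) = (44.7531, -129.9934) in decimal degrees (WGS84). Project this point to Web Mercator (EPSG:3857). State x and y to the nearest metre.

x -14470799 m, y 5582736 m

Web Mercator is spherical with R = a = 6378137 m.
x = R·λ = 6378137 × -2.268812836 = -14470799.094 m.
y = R·ln tan(π/4 + φ/2) = 6378137 × 0.875292507 = 5582735.523 m.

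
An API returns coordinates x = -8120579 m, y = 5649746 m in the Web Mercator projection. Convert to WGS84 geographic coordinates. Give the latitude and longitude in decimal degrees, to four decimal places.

lat 45.1790°, lon -72.9484°

R = 6378137 m. λ = x/R = -72.94840232°.
φ = 2·arctan(exp(y/R)) − 90° = 2·arctan(2.42492) − 90° = 45.17900298°.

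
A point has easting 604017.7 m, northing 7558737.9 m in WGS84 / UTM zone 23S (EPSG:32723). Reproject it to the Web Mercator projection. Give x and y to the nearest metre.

Unproject from UTM 23S (λ₀ = -45°) → φ = -22.07310024°, λ = -43.99180014°.
Web Mercator (R = 6378137 m): x = -4897144.791 m, y = -2520304.056 m.

x -4897145 m, y -2520304 m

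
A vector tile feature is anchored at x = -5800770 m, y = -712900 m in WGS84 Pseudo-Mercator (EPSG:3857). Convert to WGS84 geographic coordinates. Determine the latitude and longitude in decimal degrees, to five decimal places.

lat -6.39080°, lon -52.10920°

R = 6378137 m. λ = x/R = -52.10920351°.
φ = 2·arctan(exp(y/R)) − 90° = 2·arctan(0.89425) − 90° = -6.39079669°.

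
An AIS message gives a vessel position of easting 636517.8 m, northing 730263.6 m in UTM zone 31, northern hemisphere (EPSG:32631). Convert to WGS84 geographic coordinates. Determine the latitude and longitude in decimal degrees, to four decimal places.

lat 6.6051°, lon 4.2349°

Zone 31N: λ₀ = 3°, k₀ = 0.9996, false easting 500000 m.
Meridian distance M = (N − FN)/k₀ = 730555.8 m.
Inverse transverse Mercator on WGS84 gives φ = 6.60509961°, λ = 4.23490019°.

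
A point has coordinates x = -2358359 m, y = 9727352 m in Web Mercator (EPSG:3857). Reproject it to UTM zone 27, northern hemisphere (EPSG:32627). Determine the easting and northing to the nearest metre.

Web Mercator inverse (R = 6378137 m) → φ = 65.44790128°, λ = -21.18549935°.
UTM 27N forward: E = 491399.220 m, N = 7258386.456 m.

E 491399 m, N 7258386 m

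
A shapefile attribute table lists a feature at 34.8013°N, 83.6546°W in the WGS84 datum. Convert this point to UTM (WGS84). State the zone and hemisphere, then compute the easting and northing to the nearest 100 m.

Longitude -83.6546° lies in the 6° band [-84°, -78°), giving zone 17; latitude is north of the equator, so 17N.
Zone 17 central meridian λ₀ = 6×17 − 183 = -81°; Δλ = -2.6546°.
Transverse Mercator on WGS84 with k₀ = 0.9996 gives E = 257148.715 m, N = 3854220.557 m.

Zone 17N: E 257100 m, N 3854200 m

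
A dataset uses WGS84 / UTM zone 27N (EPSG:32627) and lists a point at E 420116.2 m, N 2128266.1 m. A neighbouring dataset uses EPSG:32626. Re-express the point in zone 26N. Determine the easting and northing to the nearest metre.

E 1051288 m, N 2136417 m

UTM 27N → geographic: φ = 19.24639996°, λ = -21.76010000°.
UTM 26N (λ₀ = -27°) forward: E = 1051287.727 m, N = 2136417.348 m.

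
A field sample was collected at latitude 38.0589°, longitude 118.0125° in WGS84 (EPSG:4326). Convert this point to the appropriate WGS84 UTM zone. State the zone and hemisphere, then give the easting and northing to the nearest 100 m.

Zone 50N: E 588800 m, N 4212800 m

Longitude 118.0125° lies in the 6° band [114°, 120°), giving zone 50; latitude is north of the equator, so 50N.
Zone 50 central meridian λ₀ = 6×50 − 183 = 117°; Δλ = +1.0125°.
Transverse Mercator on WGS84 with k₀ = 0.9996 gives E = 588824.769 m, N = 4212833.985 m.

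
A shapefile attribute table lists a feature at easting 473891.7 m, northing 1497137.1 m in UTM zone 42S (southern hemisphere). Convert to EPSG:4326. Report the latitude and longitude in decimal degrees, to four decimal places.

Zone 42S: λ₀ = 69°, k₀ = 0.9996, false easting 500000 m, false northing 10000000 m.
Meridian distance M = (N − FN)/k₀ = -8506265.4 m.
Inverse transverse Mercator on WGS84 gives φ = -76.60450001°, λ = 67.99040181°.

lat -76.6045°, lon 67.9904°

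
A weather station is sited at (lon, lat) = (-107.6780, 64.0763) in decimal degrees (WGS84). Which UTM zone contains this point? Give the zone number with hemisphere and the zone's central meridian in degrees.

UTM zone = ⌊(λ + 180)/6⌋ + 1; -107.6780° ∈ [-108°, -102°) → zone 13.
Hemisphere: N (φ ≥ 0).
Central meridian λ₀ = 6×13 − 183 = -105°.

Zone 13N, central meridian -105°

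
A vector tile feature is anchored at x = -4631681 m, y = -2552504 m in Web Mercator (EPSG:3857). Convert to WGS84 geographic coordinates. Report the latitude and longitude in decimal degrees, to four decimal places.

R = 6378137 m. λ = x/R = -41.60709833°.
φ = 2·arctan(exp(y/R)) − 90° = 2·arctan(0.67019) − 90° = -22.34090112°.

lat -22.3409°, lon -41.6071°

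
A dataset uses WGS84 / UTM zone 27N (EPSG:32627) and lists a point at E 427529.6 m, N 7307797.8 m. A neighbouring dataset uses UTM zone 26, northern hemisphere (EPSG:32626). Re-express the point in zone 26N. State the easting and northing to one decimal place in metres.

UTM 27N → geographic: φ = 65.88310028°, λ = -22.58960022°.
UTM 26N (λ₀ = -27°) forward: E = 700956.428 m, N = 7313944.129 m.

E 700956.4 m, N 7313944.1 m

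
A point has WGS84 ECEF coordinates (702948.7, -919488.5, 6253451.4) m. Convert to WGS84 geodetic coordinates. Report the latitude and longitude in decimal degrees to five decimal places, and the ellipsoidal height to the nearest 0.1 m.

λ = atan2(Y, X) = -52.60209771°; p = √(X²+Y²) = 1157409.2 m.
Bowring's method on WGS84 (a = 6378137 m, b = 6356752.314 m) gives φ = 79.58280017°, h = 2200.878 m.

lat 79.58280°, lon -52.60210°, h 2200.9 m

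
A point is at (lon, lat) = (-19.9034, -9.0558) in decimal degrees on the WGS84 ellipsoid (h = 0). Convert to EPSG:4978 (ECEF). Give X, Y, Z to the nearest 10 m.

WGS84: a = 6378137 m, e² = 0.006694380; N(φ) = a/√(1−e²sin²φ) = 6378665.953 m.
X = (N+h)·cosφ·cosλ = 5922897.371 m; Y = (N+h)·cosφ·sinλ = -2144456.454 m; Z = (N(1−e²)+h)·sinφ = -997257.370 m.

X 5922900 m, Y -2144460 m, Z -997260 m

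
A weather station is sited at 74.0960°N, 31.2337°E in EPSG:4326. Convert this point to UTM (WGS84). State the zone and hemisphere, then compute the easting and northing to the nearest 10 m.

Standard formula gives zone 36, but this point is in the Norway/Svalbard exception area, so zone 35N applies.
Zone 35 central meridian λ₀ = 6×35 − 183 = 27°; Δλ = +4.2337°.
Transverse Mercator on WGS84 with k₀ = 0.9996 gives E = 629396.509 m, N = 8227348.345 m.

Zone 35N: E 629400 m, N 8227350 m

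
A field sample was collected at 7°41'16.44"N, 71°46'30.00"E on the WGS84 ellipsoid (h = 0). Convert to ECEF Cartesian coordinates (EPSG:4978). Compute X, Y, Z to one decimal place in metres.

X 1976947.0 m, Y 6004087.6 m, Z 847586.2 m

WGS84: a = 6378137 m, e² = 0.006694380; N(φ) = a/√(1−e²sin²φ) = 6378519.099 m.
X = (N+h)·cosφ·cosλ = 1976946.958 m; Y = (N+h)·cosφ·sinλ = 6004087.628 m; Z = (N(1−e²)+h)·sinφ = 847586.219 m.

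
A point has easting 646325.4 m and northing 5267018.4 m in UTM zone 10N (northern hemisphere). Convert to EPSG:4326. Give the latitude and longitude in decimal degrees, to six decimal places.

lat 47.540100°, lon -121.055601°

Zone 10N: λ₀ = -123°, k₀ = 0.9996, false easting 500000 m.
Meridian distance M = (N − FN)/k₀ = 5269126.1 m.
Inverse transverse Mercator on WGS84 gives φ = 47.54010021°, λ = -121.05560051°.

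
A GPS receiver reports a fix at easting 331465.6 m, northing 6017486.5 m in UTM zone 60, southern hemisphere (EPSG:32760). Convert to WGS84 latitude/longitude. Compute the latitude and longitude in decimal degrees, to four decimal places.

lat -35.9725°, lon 175.1308°

Zone 60S: λ₀ = 177°, k₀ = 0.9996, false easting 500000 m, false northing 10000000 m.
Meridian distance M = (N − FN)/k₀ = -3984107.1 m.
Inverse transverse Mercator on WGS84 gives φ = -35.97250036°, λ = 175.13079965°.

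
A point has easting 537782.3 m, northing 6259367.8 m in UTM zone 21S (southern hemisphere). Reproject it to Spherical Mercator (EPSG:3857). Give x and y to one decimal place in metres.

Unproject from UTM 21S (λ₀ = -57°) → φ = -33.80520032°, λ = -56.59180042°.
Web Mercator (R = 6378137 m): x = -6299770.405 m, y = -4002675.085 m.

x -6299770.4 m, y -4002675.1 m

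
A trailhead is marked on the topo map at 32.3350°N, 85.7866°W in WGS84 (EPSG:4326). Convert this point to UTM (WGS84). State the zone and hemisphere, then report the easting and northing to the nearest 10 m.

Zone 16N: E 614200 m, N 3578220 m

Longitude -85.7866° lies in the 6° band [-90°, -84°), giving zone 16; latitude is north of the equator, so 16N.
Zone 16 central meridian λ₀ = 6×16 − 183 = -87°; Δλ = +1.2134°.
Transverse Mercator on WGS84 with k₀ = 0.9996 gives E = 614197.120 m, N = 3578215.734 m.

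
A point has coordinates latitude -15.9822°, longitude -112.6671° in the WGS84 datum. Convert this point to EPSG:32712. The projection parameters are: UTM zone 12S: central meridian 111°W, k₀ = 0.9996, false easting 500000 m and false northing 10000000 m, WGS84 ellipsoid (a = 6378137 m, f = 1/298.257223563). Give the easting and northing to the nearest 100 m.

E 321600 m, N 8232300 m

Zone 12 central meridian λ₀ = 6×12 − 183 = -111°; Δλ = -1.6671°.
Transverse Mercator on WGS84 with k₀ = 0.9996 gives E = 321597.067 m, N = 8232318.788 m.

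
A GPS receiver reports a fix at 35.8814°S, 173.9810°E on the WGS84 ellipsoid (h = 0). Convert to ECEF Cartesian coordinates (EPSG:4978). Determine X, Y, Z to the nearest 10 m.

X -5145200 m, Y 542510 m, Z -3717540 m

WGS84: a = 6378137 m, e² = 0.006694380; N(φ) = a/√(1−e²sin²φ) = 6385483.515 m.
X = (N+h)·cosφ·cosλ = -5145200.962 m; Y = (N+h)·cosφ·sinλ = 542507.534 m; Z = (N(1−e²)+h)·sinφ = -3717537.332 m.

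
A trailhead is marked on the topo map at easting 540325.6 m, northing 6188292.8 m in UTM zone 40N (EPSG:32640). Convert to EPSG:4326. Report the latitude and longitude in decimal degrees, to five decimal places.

Zone 40N: λ₀ = 57°, k₀ = 0.9996, false easting 500000 m.
Meridian distance M = (N − FN)/k₀ = 6190769.1 m.
Inverse transverse Mercator on WGS84 gives φ = 55.83849990°, λ = 57.64389956°.

lat 55.83850°, lon 57.64390°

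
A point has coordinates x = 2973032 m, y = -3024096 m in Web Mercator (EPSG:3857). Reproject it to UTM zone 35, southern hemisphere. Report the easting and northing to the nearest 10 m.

Web Mercator inverse (R = 6378137 m) → φ = -26.20179773°, λ = 26.70720086°.
UTM 35S forward: E = 470747.512 m, N = 7101935.023 m.

E 470750 m, N 7101940 m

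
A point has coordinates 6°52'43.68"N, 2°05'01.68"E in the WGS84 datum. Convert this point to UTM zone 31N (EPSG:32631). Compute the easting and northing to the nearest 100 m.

Zone 31 central meridian λ₀ = 6×31 − 183 = 3°; Δλ = -0.9162°.
Transverse Mercator on WGS84 with k₀ = 0.9996 gives E = 398774.665 m, N = 760447.600 m.

E 398800 m, N 760400 m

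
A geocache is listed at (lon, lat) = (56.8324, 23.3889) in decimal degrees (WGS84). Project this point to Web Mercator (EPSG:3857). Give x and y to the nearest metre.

Web Mercator is spherical with R = a = 6378137 m.
x = R·λ = 6378137 × 0.991912502 = 6326553.829 m.
y = R·ln tan(π/4 + φ/2) = 6378137 × 0.420047070 = 2679117.759 m.

x 6326554 m, y 2679118 m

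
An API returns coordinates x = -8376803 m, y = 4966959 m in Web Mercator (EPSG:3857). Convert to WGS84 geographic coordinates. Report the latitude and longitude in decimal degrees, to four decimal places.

lat 40.6916°, lon -75.2501°

R = 6378137 m. λ = x/R = -75.25010167°.
φ = 2·arctan(exp(y/R)) − 90° = 2·arctan(2.17874) − 90° = 40.69160268°.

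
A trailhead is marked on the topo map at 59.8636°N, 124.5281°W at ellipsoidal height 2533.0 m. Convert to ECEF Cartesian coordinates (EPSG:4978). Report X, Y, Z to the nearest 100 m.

X -1820300 m, Y -2645800 m, Z 5495100 m

WGS84: a = 6378137 m, e² = 0.006694380; N(φ) = a/√(1−e²sin²φ) = 6394164.765 m.
X = (N+h)·cosφ·cosλ = -1820327.192 m; Y = (N+h)·cosφ·sinλ = -2645811.714 m; Z = (N(1−e²)+h)·sinφ = 5495053.858 m.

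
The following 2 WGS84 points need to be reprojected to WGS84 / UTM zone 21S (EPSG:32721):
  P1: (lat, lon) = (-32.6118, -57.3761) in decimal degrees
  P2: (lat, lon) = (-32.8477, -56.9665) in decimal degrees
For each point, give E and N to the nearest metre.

P1: E 464713 m, N 6391685 m; P2: E 503135 m, N 6365596 m

UTM zone 21S: λ₀ = -57°, k₀ = 0.9996.
P1 (-32.6118°, -57.3761°) → (464713.148, 6391685.190) m.
P2 (-32.8477°, -56.9665°) → (503134.796, 6365596.345) m.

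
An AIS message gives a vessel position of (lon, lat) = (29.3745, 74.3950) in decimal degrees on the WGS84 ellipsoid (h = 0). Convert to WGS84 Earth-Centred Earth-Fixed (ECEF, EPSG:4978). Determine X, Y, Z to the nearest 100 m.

WGS84: a = 6378137 m, e² = 0.006694380; N(φ) = a/√(1−e²sin²φ) = 6398033.685 m.
X = (N+h)·cosφ·cosλ = 1499818.336 m; Y = (N+h)·cosφ·sinλ = 844224.980 m; Z = (N(1−e²)+h)·sinφ = 6120944.292 m.

X 1499800 m, Y 844200 m, Z 6120900 m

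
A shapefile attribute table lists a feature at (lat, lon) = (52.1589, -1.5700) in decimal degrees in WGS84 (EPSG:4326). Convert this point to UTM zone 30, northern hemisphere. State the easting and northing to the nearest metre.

Zone 30 central meridian λ₀ = 6×30 − 183 = -3°; Δλ = +1.4300°.
Transverse Mercator on WGS84 with k₀ = 0.9996 gives E = 597819.809 m, N = 5779675.859 m.

E 597820 m, N 5779676 m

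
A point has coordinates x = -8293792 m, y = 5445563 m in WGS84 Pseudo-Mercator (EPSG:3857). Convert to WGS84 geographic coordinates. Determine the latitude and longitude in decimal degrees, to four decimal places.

lat 43.8714°, lon -74.5044°

R = 6378137 m. λ = x/R = -74.50440117°.
φ = 2·arctan(exp(y/R)) − 90° = 2·arctan(2.34852) − 90° = 43.87140287°.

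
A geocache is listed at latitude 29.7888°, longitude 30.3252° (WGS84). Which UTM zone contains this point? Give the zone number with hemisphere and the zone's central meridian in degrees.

Zone 36N, central meridian 33°

UTM zone = ⌊(λ + 180)/6⌋ + 1; 30.3252° ∈ [30°, 36°) → zone 36.
Hemisphere: N (φ ≥ 0).
Central meridian λ₀ = 6×36 − 183 = 33°.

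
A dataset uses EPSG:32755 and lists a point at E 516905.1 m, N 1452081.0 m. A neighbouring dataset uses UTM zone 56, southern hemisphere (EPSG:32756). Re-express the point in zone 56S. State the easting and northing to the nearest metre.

E 366517 m, N 1446127 m

UTM 55S → geographic: φ = -77.00940022°, λ = 147.67369818°.
UTM 56S (λ₀ = 153°) forward: E = 366517.450 m, N = 1446127.466 m.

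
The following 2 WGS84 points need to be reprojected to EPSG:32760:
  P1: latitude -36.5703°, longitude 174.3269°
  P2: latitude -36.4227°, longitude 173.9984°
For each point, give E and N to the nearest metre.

P1: E 260801 m, N 5949468 m; P2: E 230887 m, N 5964979 m

UTM zone 60S: λ₀ = 177°, k₀ = 0.9996.
P1 (-36.5703°, 174.3269°) → (260801.017, 5949468.009) m.
P2 (-36.4227°, 173.9984°) → (230887.356, 5964978.740) m.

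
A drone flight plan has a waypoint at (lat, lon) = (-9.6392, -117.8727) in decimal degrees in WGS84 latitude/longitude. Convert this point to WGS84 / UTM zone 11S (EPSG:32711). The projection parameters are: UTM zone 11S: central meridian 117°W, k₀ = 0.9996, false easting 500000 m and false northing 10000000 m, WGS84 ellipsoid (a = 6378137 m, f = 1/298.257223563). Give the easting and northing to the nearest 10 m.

E 404250 m, N 8934360 m

Zone 11 central meridian λ₀ = 6×11 − 183 = -117°; Δλ = -0.8727°.
Transverse Mercator on WGS84 with k₀ = 0.9996 gives E = 404248.858 m, N = 8934356.292 m.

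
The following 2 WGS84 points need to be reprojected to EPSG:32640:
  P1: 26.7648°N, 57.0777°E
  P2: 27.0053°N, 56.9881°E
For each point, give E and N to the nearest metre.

UTM zone 40N: λ₀ = 57°, k₀ = 0.9996.
P1 (26.7648°, 57.0777°) → (507724.995, 2960387.472) m.
P2 (27.0053°, 56.9881°) → (498819.395, 2987022.322) m.

P1: E 507725 m, N 2960387 m; P2: E 498819 m, N 2987022 m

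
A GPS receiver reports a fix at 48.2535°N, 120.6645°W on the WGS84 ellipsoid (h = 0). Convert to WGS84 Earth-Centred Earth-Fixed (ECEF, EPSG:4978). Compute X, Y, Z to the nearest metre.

X -2169955 m, Y -3659783 m, Z 4735691 m

WGS84: a = 6378137 m, e² = 0.006694380; N(φ) = a/√(1−e²sin²φ) = 6390054.410 m.
X = (N+h)·cosφ·cosλ = -2169954.526 m; Y = (N+h)·cosφ·sinλ = -3659783.454 m; Z = (N(1−e²)+h)·sinφ = 4735690.962 m.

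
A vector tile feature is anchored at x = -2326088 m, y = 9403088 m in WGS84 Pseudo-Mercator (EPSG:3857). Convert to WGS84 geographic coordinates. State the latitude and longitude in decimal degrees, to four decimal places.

lat 64.2092°, lon -20.8956°

R = 6378137 m. λ = x/R = -20.89560403°.
φ = 2·arctan(exp(y/R)) − 90° = 2·arctan(4.36784) − 90° = 64.20919938°.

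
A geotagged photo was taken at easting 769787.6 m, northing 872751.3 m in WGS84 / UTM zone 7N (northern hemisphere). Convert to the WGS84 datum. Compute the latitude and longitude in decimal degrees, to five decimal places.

Zone 7N: λ₀ = -141°, k₀ = 0.9996, false easting 500000 m.
Meridian distance M = (N − FN)/k₀ = 873100.5 m.
Inverse transverse Mercator on WGS84 gives φ = 7.88839999°, λ = -138.55320041°.

lat 7.88840°, lon -138.55320°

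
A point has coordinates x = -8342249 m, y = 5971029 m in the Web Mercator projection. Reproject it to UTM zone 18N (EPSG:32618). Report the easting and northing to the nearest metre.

Web Mercator inverse (R = 6378137 m) → φ = 47.17709779°, λ = -74.93969781°.
UTM 18N forward: E = 504569.338 m, N = 5224846.415 m.

E 504569 m, N 5224846 m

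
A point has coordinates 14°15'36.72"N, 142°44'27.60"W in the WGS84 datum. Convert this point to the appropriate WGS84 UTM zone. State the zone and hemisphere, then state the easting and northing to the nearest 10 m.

Zone 7N: E 312180 m, N 1577210 m

Longitude -142.7410° lies in the 6° band [-144°, -138°), giving zone 7; latitude is north of the equator, so 7N.
Zone 7 central meridian λ₀ = 6×7 − 183 = -141°; Δλ = -1.7410°.
Transverse Mercator on WGS84 with k₀ = 0.9996 gives E = 312175.955 m, N = 1577206.525 m.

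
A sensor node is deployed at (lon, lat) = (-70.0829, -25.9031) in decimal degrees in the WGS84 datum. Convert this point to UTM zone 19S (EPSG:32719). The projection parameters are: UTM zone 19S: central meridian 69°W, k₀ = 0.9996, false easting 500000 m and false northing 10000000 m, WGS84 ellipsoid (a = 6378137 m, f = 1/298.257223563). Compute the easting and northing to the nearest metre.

E 391533 m, N 7134599 m

Zone 19 central meridian λ₀ = 6×19 − 183 = -69°; Δλ = -1.0829°.
Transverse Mercator on WGS84 with k₀ = 0.9996 gives E = 391533.117 m, N = 7134599.335 m.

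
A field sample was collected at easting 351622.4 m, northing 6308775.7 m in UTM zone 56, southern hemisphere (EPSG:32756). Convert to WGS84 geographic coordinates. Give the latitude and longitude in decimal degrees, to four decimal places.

lat -33.3500°, lon 151.4054°

Zone 56S: λ₀ = 153°, k₀ = 0.9996, false easting 500000 m, false northing 10000000 m.
Meridian distance M = (N − FN)/k₀ = -3692701.4 m.
Inverse transverse Mercator on WGS84 gives φ = -33.34999958°, λ = 151.40540008°.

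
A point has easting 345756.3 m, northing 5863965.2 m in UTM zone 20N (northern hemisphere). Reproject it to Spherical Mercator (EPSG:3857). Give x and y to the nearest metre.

Unproject from UTM 20N (λ₀ = -63°) → φ = 52.90319984°, λ = -65.29339938°.
Web Mercator (R = 6378137 m): x = -7268427.971 m, y = 6965112.545 m.

x -7268428 m, y 6965113 m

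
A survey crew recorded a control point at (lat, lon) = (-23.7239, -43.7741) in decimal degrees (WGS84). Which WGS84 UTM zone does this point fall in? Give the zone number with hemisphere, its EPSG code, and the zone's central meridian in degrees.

UTM zone = ⌊(λ + 180)/6⌋ + 1; -43.7741° ∈ [-48°, -42°) → zone 23.
Hemisphere: S (φ < 0).
Central meridian λ₀ = 6×23 − 183 = -45°.
EPSG code: 32723.

Zone 23S (EPSG:32723), central meridian -45°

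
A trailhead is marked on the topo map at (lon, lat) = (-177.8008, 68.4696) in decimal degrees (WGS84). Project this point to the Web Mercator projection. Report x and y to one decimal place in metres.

x -19792694.5 m, y 10587981.9 m

Web Mercator is spherical with R = a = 6378137 m.
x = R·λ = 6378137 × -3.103209373 = -19792694.519 m.
y = R·ln tan(π/4 + φ/2) = 6378137 × 1.660043031 = 10587981.876 m.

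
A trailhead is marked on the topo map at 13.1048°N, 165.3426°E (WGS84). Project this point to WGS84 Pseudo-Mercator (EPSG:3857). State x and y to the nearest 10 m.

x 18405850 m, y 1471710 m

Web Mercator is spherical with R = a = 6378137 m.
x = R·λ = 6378137 × 2.885772764 = 18405854.038 m.
y = R·ln tan(π/4 + φ/2) = 6378137 × 0.230742607 = 1471707.961 m.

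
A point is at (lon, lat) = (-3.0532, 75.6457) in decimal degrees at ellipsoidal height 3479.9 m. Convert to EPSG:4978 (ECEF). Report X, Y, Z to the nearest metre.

X 1584851 m, Y -84534 m, Z 6160398 m

WGS84: a = 6378137 m, e² = 0.006694380; N(φ) = a/√(1−e²sin²φ) = 6398268.587 m.
X = (N+h)·cosφ·cosλ = 1584851.009 m; Y = (N+h)·cosφ·sinλ = -84534.194 m; Z = (N(1−e²)+h)·sinφ = 6160398.394 m.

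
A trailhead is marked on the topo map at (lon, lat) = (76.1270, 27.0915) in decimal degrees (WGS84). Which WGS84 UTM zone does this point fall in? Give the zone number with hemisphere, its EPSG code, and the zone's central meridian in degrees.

Zone 43N (EPSG:32643), central meridian 75°

UTM zone = ⌊(λ + 180)/6⌋ + 1; 76.1270° ∈ [72°, 78°) → zone 43.
Hemisphere: N (φ ≥ 0).
Central meridian λ₀ = 6×43 − 183 = 75°.
EPSG code: 32643.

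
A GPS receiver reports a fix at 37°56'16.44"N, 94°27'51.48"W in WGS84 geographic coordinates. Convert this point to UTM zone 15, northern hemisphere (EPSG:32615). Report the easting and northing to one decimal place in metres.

Zone 15 central meridian λ₀ = 6×15 − 183 = -93°; Δλ = -1.4643°.
Transverse Mercator on WGS84 with k₀ = 0.9996 gives E = 371326.583 m, N = 4199935.9496 m.

E 371326.6 m, N 4199935.9 m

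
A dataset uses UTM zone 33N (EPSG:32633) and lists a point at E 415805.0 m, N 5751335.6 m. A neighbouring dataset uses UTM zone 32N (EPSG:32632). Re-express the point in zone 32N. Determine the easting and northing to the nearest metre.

E 828474 m, N 5761413 m

UTM 33N → geographic: φ = 51.90640003°, λ = 13.77610003°.
UTM 32N (λ₀ = 9°) forward: E = 828474.369 m, N = 5761413.433 m.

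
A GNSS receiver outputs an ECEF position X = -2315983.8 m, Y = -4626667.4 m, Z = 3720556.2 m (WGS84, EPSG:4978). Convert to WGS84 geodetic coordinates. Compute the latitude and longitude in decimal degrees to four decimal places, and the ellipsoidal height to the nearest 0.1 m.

λ = atan2(Y, X) = -116.59129983°; p = √(X²+Y²) = 5173957.1 m.
Bowring's method on WGS84 (a = 6378137 m, b = 6356752.314 m) gives φ = 35.90220018°, h = 1959.672 m.

lat 35.9022°, lon -116.5913°, h 1959.7 m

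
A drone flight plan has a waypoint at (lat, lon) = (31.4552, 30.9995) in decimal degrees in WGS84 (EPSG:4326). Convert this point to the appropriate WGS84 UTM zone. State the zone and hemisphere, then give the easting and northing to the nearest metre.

Longitude 30.9995° lies in the 6° band [30°, 36°), giving zone 36; latitude is north of the equator, so 36N.
Zone 36 central meridian λ₀ = 6×36 − 183 = 33°; Δλ = -2.0005°.
Transverse Mercator on WGS84 with k₀ = 0.9996 gives E = 309915.629 m, N = 3481783.409 m.

Zone 36N: E 309916 m, N 3481783 m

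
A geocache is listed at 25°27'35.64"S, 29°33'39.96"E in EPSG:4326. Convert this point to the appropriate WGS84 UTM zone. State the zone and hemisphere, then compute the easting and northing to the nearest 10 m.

Longitude 29.5611° lies in the 6° band [24°, 30°), giving zone 35; latitude is south of the equator, so 35S.
Zone 35 central meridian λ₀ = 6×35 − 183 = 27°; Δλ = +2.5611°.
Transverse Mercator on WGS84 with k₀ = 0.9996 gives E = 757523.999 m, N = 7181651.283 m.

Zone 35S: E 757520 m, N 7181650 m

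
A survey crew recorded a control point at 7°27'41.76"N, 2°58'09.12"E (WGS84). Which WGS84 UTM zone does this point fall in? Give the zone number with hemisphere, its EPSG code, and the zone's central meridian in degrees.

Zone 31N (EPSG:32631), central meridian 3°

UTM zone = ⌊(λ + 180)/6⌋ + 1; 2.9692° ∈ [0°, 6°) → zone 31.
Hemisphere: N (φ ≥ 0).
Central meridian λ₀ = 6×31 − 183 = 3°.
EPSG code: 32631.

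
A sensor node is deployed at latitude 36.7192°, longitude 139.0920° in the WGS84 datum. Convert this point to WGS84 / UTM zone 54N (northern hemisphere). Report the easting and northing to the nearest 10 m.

E 329600 m, N 4065420 m

Zone 54 central meridian λ₀ = 6×54 − 183 = 141°; Δλ = -1.9080°.
Transverse Mercator on WGS84 with k₀ = 0.9996 gives E = 329602.373 m, N = 4065419.754 m.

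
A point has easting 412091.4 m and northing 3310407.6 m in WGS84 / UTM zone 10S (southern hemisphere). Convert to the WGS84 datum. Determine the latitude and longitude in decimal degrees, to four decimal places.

Zone 10S: λ₀ = -123°, k₀ = 0.9996, false easting 500000 m, false northing 10000000 m.
Meridian distance M = (N − FN)/k₀ = -6692269.3 m.
Inverse transverse Mercator on WGS84 gives φ = -60.33329965°, λ = -124.59219938°.

lat -60.3333°, lon -124.5922°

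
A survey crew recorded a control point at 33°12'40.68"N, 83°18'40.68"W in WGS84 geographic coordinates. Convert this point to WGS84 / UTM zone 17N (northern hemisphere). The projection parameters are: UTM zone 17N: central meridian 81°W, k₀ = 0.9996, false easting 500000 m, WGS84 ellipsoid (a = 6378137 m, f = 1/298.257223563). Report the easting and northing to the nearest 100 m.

E 284600 m, N 3677100 m

Zone 17 central meridian λ₀ = 6×17 − 183 = -81°; Δλ = -2.3113°.
Transverse Mercator on WGS84 with k₀ = 0.9996 gives E = 284580.555 m, N = 3677092.735 m.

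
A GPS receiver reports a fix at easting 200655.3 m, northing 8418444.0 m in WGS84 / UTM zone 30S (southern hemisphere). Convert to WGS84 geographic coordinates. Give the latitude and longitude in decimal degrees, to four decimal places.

Zone 30S: λ₀ = -3°, k₀ = 0.9996, false easting 500000 m, false northing 10000000 m.
Meridian distance M = (N − FN)/k₀ = -1582188.9 m.
Inverse transverse Mercator on WGS84 gives φ = -14.28969981°, λ = -5.77449991°.

lat -14.2897°, lon -5.7745°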